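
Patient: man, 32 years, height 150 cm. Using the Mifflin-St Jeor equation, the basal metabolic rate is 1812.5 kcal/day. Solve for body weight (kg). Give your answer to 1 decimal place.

103.0 kg

1812.5 = 10·W + 6.25(150) − 5(32) + 5
10·W = 1812.5 − 782.5 = 1030, so W = 103 kg.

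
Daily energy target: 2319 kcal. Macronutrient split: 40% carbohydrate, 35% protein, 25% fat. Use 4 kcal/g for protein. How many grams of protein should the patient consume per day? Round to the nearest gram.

203 g/day

Protein energy = 35% × 2319 = 811.65 kcal.
At 4 kcal/g: 811.65 ÷ 4 = 202.9125 g.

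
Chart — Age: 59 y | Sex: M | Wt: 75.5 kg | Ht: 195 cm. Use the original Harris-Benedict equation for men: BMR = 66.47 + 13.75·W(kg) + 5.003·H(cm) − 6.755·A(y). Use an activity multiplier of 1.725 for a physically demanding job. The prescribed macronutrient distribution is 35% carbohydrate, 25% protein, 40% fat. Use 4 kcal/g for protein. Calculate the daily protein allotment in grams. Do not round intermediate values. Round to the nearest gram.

Harris-Benedict: BMR = 66.47 + 13.75(75.5) + 5.003(195) − 6.755(59) = 1681.635 kcal/day.
TEE = 1681.635 × 1.725 = 2900.8204 kcal/day.
Protein energy = 25% × 2900.8204 = 725.2051 kcal.
Protein = 725.2051 ÷ 4 kcal/g = 181.3013 g.

181 g/day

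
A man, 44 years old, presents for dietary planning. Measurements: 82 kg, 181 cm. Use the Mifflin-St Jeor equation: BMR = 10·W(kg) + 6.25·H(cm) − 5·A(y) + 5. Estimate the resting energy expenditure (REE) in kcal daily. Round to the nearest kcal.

Mifflin-St Jeor (male): BMR = 10(82) + 6.25(181) − 5(44) + 5 = 820 + 1131.25 − 220 + 5 = 1736.25 kcal/day.

1736 kcal daily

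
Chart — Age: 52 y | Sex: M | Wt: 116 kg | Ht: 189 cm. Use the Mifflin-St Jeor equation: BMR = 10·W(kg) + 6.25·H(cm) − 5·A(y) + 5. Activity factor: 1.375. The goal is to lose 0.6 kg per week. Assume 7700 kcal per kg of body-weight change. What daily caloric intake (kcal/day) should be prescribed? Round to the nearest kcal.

Mifflin-St Jeor (male): BMR = 10(116) + 6.25(189) − 5(52) + 5 = 1160 + 1181.25 − 260 + 5 = 2086.25 kcal/day.
TEE = 2086.25 × 1.375 = 2868.5938 kcal/day.
Required daily deficit = 0.6 × 7700 ÷ 7 = 660 kcal/day.
Target intake = 2868.5938 − 660 = 2208.5938 kcal/day.

2209 kcal/day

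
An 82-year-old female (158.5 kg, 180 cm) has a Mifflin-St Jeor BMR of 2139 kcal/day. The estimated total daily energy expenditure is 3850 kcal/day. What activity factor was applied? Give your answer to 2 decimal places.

1.80

Activity factor = TEE ÷ BMR = 3850 ÷ 2139 = 1.8.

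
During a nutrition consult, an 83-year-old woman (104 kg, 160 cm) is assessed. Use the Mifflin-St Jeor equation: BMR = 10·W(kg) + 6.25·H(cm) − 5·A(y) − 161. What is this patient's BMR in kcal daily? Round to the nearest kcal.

Mifflin-St Jeor (female): BMR = 10(104) + 6.25(160) − 5(83) − 161 = 1040 + 1000 − 415 − 161 = 1464 kcal/day.

1464 kcal daily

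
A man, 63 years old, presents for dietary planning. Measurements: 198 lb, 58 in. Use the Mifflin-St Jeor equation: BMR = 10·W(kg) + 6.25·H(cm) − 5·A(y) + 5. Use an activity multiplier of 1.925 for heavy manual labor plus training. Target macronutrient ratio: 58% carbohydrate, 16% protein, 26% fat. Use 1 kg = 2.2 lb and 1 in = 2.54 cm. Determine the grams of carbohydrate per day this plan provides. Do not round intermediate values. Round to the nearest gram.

Convert to metric: weight = 198 ÷ 2.2 = 90 kg; height = 58 × 2.54 = 147.32 cm.
Mifflin-St Jeor (male): BMR = 10(90) + 6.25(147.32) − 5(63) + 5 = 900 + 920.75 − 315 + 5 = 1510.75 kcal/day.
TEE = 1510.75 × 1.925 = 2908.1938 kcal/day.
Carbohydrate energy = 58% × 2908.1938 = 1686.7524 kcal.
Carbohydrate = 1686.7524 ÷ 4 kcal/g = 421.6881 g.

422 g/day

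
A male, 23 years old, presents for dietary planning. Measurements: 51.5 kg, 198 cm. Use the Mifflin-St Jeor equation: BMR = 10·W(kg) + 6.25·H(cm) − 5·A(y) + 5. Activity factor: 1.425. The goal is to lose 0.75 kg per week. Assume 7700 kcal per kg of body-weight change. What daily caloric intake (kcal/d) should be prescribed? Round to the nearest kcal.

Mifflin-St Jeor (male): BMR = 10(51.5) + 6.25(198) − 5(23) + 5 = 515 + 1237.5 − 115 + 5 = 1642.5 kcal/day.
TEE = 1642.5 × 1.425 = 2340.5625 kcal/day.
Required daily deficit = 0.75 × 7700 ÷ 7 = 825 kcal/day.
Target intake = 2340.5625 − 825 = 1515.5625 kcal/day.

1516 kcal/d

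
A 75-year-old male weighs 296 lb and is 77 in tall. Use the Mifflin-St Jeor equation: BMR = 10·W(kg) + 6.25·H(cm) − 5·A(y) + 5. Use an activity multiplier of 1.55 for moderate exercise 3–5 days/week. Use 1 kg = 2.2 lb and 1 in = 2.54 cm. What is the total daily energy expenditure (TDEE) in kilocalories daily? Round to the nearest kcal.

3407 kilocalories daily

Convert to metric: weight = 296 ÷ 2.2 = 134.5455 kg; height = 77 × 2.54 = 195.58 cm.
Mifflin-St Jeor (male): BMR = 10(134.5455) + 6.25(195.58) − 5(75) + 5 = 1345.4545 + 1222.375 − 375 + 5 = 2197.8295 kcal/day.
TEE = BMR × activity factor = 2197.8295 × 1.55 = 3406.6358 kcal/day.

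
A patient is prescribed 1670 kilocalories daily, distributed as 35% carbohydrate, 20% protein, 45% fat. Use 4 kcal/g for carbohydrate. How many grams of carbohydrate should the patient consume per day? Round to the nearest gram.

146 g/day

Carbohydrate energy = 35% × 1670 = 584.5 kcal.
At 4 kcal/g: 584.5 ÷ 4 = 146.125 g.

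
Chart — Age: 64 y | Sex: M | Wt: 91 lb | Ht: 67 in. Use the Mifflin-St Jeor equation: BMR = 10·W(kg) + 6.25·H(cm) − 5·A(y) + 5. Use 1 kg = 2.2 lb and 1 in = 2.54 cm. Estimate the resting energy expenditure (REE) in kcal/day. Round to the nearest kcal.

Convert to metric: weight = 91 ÷ 2.2 = 41.3636 kg; height = 67 × 2.54 = 170.18 cm.
Mifflin-St Jeor (male): BMR = 10(41.3636) + 6.25(170.18) − 5(64) + 5 = 413.6364 + 1063.625 − 320 + 5 = 1162.2614 kcal/day.

1162 kcal/day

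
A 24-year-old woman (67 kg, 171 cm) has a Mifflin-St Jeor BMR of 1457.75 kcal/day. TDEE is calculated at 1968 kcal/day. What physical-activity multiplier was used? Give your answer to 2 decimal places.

1.35

Activity factor = TEE ÷ BMR = 1968 ÷ 1457.75 = 1.35.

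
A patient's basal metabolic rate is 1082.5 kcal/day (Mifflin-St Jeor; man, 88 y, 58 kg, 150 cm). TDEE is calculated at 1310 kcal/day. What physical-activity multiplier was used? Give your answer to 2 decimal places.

Activity factor = TEE ÷ BMR = 1310 ÷ 1082.5 = 1.21.

1.21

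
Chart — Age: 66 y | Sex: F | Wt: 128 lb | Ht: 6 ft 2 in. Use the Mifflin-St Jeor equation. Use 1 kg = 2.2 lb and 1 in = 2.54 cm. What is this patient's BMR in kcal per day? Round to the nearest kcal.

1266 kcal per day

Convert to metric: weight = 128 ÷ 2.2 = 58.1818 kg; height = (6×12 + 2) × 2.54 = 74 × 2.54 = 187.96 cm.
Mifflin-St Jeor (female): BMR = 10(58.1818) + 6.25(187.96) − 5(66) − 161 = 581.8182 + 1174.75 − 330 − 161 = 1265.5682 kcal/day.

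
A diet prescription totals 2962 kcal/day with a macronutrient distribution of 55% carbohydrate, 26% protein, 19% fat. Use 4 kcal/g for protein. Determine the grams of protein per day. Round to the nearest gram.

193 g/day

Protein energy = 26% × 2962 = 770.12 kcal.
At 4 kcal/g: 770.12 ÷ 4 = 192.53 g.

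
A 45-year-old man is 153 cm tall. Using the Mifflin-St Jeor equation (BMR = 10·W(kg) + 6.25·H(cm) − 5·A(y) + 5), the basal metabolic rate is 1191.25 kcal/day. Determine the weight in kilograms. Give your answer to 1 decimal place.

1191.25 = 10·W + 6.25(153) − 5(45) + 5
10·W = 1191.25 − 736.25 = 455, so W = 45.5 kg.

45.5 kg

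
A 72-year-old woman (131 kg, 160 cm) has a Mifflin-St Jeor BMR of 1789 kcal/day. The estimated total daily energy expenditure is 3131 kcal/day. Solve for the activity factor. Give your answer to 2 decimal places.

Activity factor = TEE ÷ BMR = 3131 ÷ 1789 = 1.75.

1.75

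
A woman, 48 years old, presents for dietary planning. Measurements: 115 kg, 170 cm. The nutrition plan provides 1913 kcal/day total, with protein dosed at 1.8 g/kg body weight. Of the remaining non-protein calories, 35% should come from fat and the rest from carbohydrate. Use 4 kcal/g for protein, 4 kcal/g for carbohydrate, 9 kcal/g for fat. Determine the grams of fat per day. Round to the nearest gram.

42 g/day

Protein = 1.8 × 115 = 207 g → 207 × 4 = 828 kcal.
Non-protein calories = 1913 − 828 = 1085 kcal.
Fat: 35% × 1085 = 379.75 kcal; carbohydrate: 705.25 kcal.
Fat: 379.75 kcal ÷ 9 kcal/g = 42.1944 g.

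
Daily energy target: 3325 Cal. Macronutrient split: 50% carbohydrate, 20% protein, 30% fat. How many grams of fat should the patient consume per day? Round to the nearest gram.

111 g/day

Fat energy = 30% × 3325 = 997.5 kcal.
At 9 kcal/g: 997.5 ÷ 9 = 110.8333 g.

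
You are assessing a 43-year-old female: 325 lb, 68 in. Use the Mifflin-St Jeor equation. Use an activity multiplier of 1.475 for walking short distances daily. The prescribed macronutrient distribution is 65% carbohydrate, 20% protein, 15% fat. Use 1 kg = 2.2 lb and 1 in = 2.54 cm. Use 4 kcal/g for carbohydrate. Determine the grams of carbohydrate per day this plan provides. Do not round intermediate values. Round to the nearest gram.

523 g/day

Convert to metric: weight = 325 ÷ 2.2 = 147.7273 kg; height = 68 × 2.54 = 172.72 cm.
Mifflin-St Jeor (female): BMR = 10(147.7273) + 6.25(172.72) − 5(43) − 161 = 1477.2727 + 1079.5 − 215 − 161 = 2180.7727 kcal/day.
TEE = 2180.7727 × 1.475 = 3216.6398 kcal/day.
Carbohydrate energy = 65% × 3216.6398 = 2090.8159 kcal.
Carbohydrate = 2090.8159 ÷ 4 kcal/g = 522.704 g.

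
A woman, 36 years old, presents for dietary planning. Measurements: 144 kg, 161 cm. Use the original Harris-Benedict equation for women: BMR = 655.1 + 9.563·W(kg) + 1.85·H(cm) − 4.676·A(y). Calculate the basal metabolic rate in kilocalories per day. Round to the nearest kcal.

2162 kilocalories per day

Harris-Benedict: BMR = 655.1 + 9.563(144) + 1.85(161) − 4.676(36) = 2161.686 kcal/day.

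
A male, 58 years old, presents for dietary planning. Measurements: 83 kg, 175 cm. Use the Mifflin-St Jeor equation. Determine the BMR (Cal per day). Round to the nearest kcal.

1639 Cal per day

Mifflin-St Jeor (male): BMR = 10(83) + 6.25(175) − 5(58) + 5 = 830 + 1093.75 − 290 + 5 = 1638.75 kcal/day.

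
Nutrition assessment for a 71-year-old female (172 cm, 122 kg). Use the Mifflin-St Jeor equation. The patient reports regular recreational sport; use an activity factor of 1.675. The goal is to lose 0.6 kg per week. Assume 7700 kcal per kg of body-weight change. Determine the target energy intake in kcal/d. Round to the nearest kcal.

Mifflin-St Jeor (female): BMR = 10(122) + 6.25(172) − 5(71) − 161 = 1220 + 1075 − 355 − 161 = 1779 kcal/day.
TEE = 1779 × 1.675 = 2979.825 kcal/day.
Required daily deficit = 0.6 × 7700 ÷ 7 = 660 kcal/day.
Target intake = 2979.825 − 660 = 2319.825 kcal/day.

2320 kcal/d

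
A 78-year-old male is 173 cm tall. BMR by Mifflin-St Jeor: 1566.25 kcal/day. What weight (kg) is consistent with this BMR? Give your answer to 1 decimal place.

1566.25 = 10·W + 6.25(173) − 5(78) + 5
10·W = 1566.25 − 696.25 = 870, so W = 87 kg.

87.0 kg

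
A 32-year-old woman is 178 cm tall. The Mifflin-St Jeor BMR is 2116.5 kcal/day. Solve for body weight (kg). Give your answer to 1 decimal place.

2116.5 = 10·W + 6.25(178) − 5(32) − 161
10·W = 2116.5 − 791.5 = 1325, so W = 132.5 kg.

132.5 kg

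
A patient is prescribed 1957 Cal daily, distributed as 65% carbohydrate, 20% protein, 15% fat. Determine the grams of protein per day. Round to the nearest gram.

98 g/day

Protein energy = 20% × 1957 = 391.4 kcal.
At 4 kcal/g: 391.4 ÷ 4 = 97.85 g.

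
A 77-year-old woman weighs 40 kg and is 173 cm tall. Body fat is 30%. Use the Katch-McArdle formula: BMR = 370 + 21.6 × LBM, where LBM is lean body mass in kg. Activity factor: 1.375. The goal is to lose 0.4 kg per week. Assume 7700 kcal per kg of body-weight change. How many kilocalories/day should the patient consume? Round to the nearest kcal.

900 kilocalories/day

LBM = 40 × (1 − 0.3) = 28 kg. Katch-McArdle: BMR = 370 + 21.6 × 28 = 974.8 kcal/day.
TEE = 974.8 × 1.375 = 1340.35 kcal/day.
Required daily deficit = 0.4 × 7700 ÷ 7 = 440 kcal/day.
Target intake = 1340.35 − 440 = 900.35 kcal/day.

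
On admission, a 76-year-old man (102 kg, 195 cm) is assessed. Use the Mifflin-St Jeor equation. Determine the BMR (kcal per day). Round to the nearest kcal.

1864 kcal per day

Mifflin-St Jeor (male): BMR = 10(102) + 6.25(195) − 5(76) + 5 = 1020 + 1218.75 − 380 + 5 = 1863.75 kcal/day.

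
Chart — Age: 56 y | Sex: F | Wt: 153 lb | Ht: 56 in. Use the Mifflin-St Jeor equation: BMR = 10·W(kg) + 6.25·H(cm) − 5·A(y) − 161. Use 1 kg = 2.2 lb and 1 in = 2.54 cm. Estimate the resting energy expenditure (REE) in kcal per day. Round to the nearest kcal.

Convert to metric: weight = 153 ÷ 2.2 = 69.5455 kg; height = 56 × 2.54 = 142.24 cm.
Mifflin-St Jeor (female): BMR = 10(69.5455) + 6.25(142.24) − 5(56) − 161 = 695.4545 + 889 − 280 − 161 = 1143.4545 kcal/day.

1143 kcal per day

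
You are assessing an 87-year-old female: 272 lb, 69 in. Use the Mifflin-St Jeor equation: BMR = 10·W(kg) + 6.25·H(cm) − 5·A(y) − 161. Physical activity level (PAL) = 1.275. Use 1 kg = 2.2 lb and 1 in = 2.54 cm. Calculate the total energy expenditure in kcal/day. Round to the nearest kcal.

Convert to metric: weight = 272 ÷ 2.2 = 123.6364 kg; height = 69 × 2.54 = 175.26 cm.
Mifflin-St Jeor (female): BMR = 10(123.6364) + 6.25(175.26) − 5(87) − 161 = 1236.3636 + 1095.375 − 435 − 161 = 1735.7386 kcal/day.
TEE = BMR × activity factor = 1735.7386 × 1.275 = 2213.0668 kcal/day.

2213 kcal/day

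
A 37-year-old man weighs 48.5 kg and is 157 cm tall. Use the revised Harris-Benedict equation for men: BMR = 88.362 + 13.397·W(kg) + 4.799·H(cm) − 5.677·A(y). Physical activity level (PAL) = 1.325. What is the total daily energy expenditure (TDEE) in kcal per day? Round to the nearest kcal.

1698 kcal per day

Harris-Benedict: BMR = 88.362 + 13.397(48.5) + 4.799(157) − 5.677(37) = 1281.5105 kcal/day.
TEE = BMR × activity factor = 1281.5105 × 1.325 = 1698.0014 kcal/day.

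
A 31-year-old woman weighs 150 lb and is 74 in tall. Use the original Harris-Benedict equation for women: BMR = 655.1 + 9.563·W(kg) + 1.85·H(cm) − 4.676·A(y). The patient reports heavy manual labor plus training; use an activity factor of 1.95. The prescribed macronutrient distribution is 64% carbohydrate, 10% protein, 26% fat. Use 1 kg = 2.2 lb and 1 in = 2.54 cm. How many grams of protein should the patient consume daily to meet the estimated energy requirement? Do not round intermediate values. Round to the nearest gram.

Convert to metric: weight = 150 ÷ 2.2 = 68.1818 kg; height = 74 × 2.54 = 187.96 cm.
Harris-Benedict: BMR = 655.1 + 9.563(68.1818) + 1.85(187.96) − 4.676(31) = 1509.8927 kcal/day.
TEE = 1509.8927 × 1.95 = 2944.2908 kcal/day.
Protein energy = 10% × 2944.2908 = 294.4291 kcal.
Protein = 294.4291 ÷ 4 kcal/g = 73.6073 g.

74 g/day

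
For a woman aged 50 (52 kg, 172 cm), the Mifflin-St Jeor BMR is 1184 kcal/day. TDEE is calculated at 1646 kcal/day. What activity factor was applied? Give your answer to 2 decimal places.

Activity factor = TEE ÷ BMR = 1646 ÷ 1184 = 1.39.

1.39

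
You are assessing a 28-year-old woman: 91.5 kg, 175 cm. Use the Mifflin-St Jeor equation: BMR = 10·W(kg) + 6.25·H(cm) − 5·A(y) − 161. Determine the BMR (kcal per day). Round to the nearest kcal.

1708 kcal per day

Mifflin-St Jeor (female): BMR = 10(91.5) + 6.25(175) − 5(28) − 161 = 915 + 1093.75 − 140 − 161 = 1707.75 kcal/day.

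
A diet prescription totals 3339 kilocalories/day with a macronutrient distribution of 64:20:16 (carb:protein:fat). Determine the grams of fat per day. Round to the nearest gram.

Fat energy = 16% × 3339 = 534.24 kcal.
At 9 kcal/g: 534.24 ÷ 9 = 59.36 g.

59 g/day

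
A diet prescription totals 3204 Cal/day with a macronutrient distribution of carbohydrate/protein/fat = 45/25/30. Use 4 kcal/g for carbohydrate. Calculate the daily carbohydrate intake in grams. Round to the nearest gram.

Carbohydrate energy = 45% × 3204 = 1441.8 kcal.
At 4 kcal/g: 1441.8 ÷ 4 = 360.45 g.

360 g/day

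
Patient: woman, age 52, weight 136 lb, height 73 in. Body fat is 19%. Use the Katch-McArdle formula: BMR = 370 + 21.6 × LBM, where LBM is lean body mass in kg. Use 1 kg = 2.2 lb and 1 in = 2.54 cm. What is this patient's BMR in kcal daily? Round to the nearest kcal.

1452 kcal daily

Convert to metric: weight = 136 ÷ 2.2 = 61.8182 kg; height = 73 × 2.54 = 185.42 cm.
LBM = 61.8182 × (1 − 0.19) = 50.0727 kg. Katch-McArdle: BMR = 370 + 21.6 × 50.0727 = 1451.5709 kcal/day.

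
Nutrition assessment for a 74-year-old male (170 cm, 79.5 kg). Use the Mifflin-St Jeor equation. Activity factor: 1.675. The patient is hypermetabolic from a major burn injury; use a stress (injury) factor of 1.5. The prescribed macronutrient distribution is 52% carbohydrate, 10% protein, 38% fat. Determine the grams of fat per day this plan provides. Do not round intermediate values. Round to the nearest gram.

158 g/day

Mifflin-St Jeor (male): BMR = 10(79.5) + 6.25(170) − 5(74) + 5 = 795 + 1062.5 − 370 + 5 = 1492.5 kcal/day.
TEE = 1492.5 × 1.675 = 2499.9375 kcal/day.
With stress factor 1.5: 2499.9375 × 1.5 = 3749.9063 kcal/day.
Fat energy = 38% × 3749.9063 = 1424.9644 kcal.
Fat = 1424.9644 ÷ 9 kcal/g = 158.3294 g.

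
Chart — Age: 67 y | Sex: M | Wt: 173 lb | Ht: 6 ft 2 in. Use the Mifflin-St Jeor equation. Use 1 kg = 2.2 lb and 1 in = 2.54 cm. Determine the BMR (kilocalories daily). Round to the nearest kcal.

Convert to metric: weight = 173 ÷ 2.2 = 78.6364 kg; height = (6×12 + 2) × 2.54 = 74 × 2.54 = 187.96 cm.
Mifflin-St Jeor (male): BMR = 10(78.6364) + 6.25(187.96) − 5(67) + 5 = 786.3636 + 1174.75 − 335 + 5 = 1631.1136 kcal/day.

1631 kilocalories daily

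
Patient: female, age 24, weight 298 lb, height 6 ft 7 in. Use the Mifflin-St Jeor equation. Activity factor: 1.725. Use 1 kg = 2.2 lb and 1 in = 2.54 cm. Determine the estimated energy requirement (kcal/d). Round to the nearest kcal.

4015 kcal/d

Convert to metric: weight = 298 ÷ 2.2 = 135.4545 kg; height = (6×12 + 7) × 2.54 = 79 × 2.54 = 200.66 cm.
Mifflin-St Jeor (female): BMR = 10(135.4545) + 6.25(200.66) − 5(24) − 161 = 1354.5455 + 1254.125 − 120 − 161 = 2327.6705 kcal/day.
TEE = BMR × activity factor = 2327.6705 × 1.725 = 4015.2315 kcal/day.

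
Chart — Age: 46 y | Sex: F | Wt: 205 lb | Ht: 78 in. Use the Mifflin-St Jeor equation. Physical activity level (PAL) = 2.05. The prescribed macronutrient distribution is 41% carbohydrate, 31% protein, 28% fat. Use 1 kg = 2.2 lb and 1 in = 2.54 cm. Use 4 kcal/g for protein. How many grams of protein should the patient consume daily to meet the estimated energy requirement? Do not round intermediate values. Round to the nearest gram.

283 g/day

Convert to metric: weight = 205 ÷ 2.2 = 93.1818 kg; height = 78 × 2.54 = 198.12 cm.
Mifflin-St Jeor (female): BMR = 10(93.1818) + 6.25(198.12) − 5(46) − 161 = 931.8182 + 1238.25 − 230 − 161 = 1779.0682 kcal/day.
TEE = 1779.0682 × 2.05 = 3647.0898 kcal/day.
Protein energy = 31% × 3647.0898 = 1130.5978 kcal.
Protein = 1130.5978 ÷ 4 kcal/g = 282.6495 g.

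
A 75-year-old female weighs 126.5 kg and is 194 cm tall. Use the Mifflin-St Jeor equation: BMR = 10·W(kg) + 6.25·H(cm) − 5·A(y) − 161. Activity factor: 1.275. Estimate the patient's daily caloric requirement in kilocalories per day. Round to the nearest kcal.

2475 kilocalories per day

Mifflin-St Jeor (female): BMR = 10(126.5) + 6.25(194) − 5(75) − 161 = 1265 + 1212.5 − 375 − 161 = 1941.5 kcal/day.
TEE = BMR × activity factor = 1941.5 × 1.275 = 2475.4125 kcal/day.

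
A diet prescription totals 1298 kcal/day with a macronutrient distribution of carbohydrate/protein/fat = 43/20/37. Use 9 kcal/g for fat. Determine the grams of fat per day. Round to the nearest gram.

53 g/day

Fat energy = 37% × 1298 = 480.26 kcal.
At 9 kcal/g: 480.26 ÷ 9 = 53.3622 g.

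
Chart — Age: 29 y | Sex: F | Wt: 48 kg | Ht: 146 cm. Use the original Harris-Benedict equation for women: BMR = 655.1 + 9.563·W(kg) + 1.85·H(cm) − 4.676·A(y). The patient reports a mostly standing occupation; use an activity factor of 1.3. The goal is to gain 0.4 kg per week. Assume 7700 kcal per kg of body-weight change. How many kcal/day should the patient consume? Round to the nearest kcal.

2063 kcal/day

Harris-Benedict: BMR = 655.1 + 9.563(48) + 1.85(146) − 4.676(29) = 1248.62 kcal/day.
TEE = 1248.62 × 1.3 = 1623.206 kcal/day.
Required daily surplus = 0.4 × 7700 ÷ 7 = 440 kcal/day.
Target intake = 1623.206 + 440 = 2063.206 kcal/day.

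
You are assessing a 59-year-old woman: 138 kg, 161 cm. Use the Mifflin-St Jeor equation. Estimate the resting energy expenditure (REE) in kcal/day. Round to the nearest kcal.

Mifflin-St Jeor (female): BMR = 10(138) + 6.25(161) − 5(59) − 161 = 1380 + 1006.25 − 295 − 161 = 1930.25 kcal/day.

1930 kcal/day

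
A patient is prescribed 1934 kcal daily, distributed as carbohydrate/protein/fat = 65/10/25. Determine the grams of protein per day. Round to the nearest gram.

48 g/day

Protein energy = 10% × 1934 = 193.4 kcal.
At 4 kcal/g: 193.4 ÷ 4 = 48.35 g.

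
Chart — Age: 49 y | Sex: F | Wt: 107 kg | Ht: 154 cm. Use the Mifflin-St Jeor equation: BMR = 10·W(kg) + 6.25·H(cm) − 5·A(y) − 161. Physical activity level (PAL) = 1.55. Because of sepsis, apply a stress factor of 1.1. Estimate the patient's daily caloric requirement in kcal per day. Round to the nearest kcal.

Mifflin-St Jeor (female): BMR = 10(107) + 6.25(154) − 5(49) − 161 = 1070 + 962.5 − 245 − 161 = 1626.5 kcal/day.
TEE = BMR × activity factor = 1626.5 × 1.55 = 2521.075 kcal/day.
Apply stress factor: 2521.075 × 1.1 = 2773.1825 kcal/day.

2773 kcal per day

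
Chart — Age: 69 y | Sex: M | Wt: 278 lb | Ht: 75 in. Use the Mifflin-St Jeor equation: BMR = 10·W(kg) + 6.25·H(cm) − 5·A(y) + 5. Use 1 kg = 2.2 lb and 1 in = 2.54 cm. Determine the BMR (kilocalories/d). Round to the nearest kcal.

2114 kilocalories/d

Convert to metric: weight = 278 ÷ 2.2 = 126.3636 kg; height = 75 × 2.54 = 190.5 cm.
Mifflin-St Jeor (male): BMR = 10(126.3636) + 6.25(190.5) − 5(69) + 5 = 1263.6364 + 1190.625 − 345 + 5 = 2114.2614 kcal/day.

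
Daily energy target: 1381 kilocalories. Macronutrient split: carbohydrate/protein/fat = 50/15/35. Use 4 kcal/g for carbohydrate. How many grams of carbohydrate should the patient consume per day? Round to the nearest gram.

173 g/day

Carbohydrate energy = 50% × 1381 = 690.5 kcal.
At 4 kcal/g: 690.5 ÷ 4 = 172.625 g.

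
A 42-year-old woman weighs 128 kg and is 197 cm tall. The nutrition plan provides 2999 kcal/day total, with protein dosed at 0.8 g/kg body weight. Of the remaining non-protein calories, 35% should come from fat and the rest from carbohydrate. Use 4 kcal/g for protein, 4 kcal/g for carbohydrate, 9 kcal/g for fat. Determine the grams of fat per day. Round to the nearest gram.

Protein = 0.8 × 128 = 102.4 g → 102.4 × 4 = 409.6 kcal.
Non-protein calories = 2999 − 409.6 = 2589.4 kcal.
Fat: 35% × 2589.4 = 906.29 kcal; carbohydrate: 1683.11 kcal.
Fat: 906.29 kcal ÷ 9 kcal/g = 100.6989 g.

101 g/day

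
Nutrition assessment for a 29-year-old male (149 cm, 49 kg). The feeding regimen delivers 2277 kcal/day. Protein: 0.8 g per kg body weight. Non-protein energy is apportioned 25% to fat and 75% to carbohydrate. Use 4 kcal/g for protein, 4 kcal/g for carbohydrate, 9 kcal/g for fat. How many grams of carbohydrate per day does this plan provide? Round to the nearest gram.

Protein = 0.8 × 49 = 39.2 g → 39.2 × 4 = 156.8 kcal.
Non-protein calories = 2277 − 156.8 = 2120.2 kcal.
Fat: 25% × 2120.2 = 530.05 kcal; carbohydrate: 1590.15 kcal.
Carbohydrate: 1590.15 kcal ÷ 4 kcal/g = 397.5375 g.

398 g/day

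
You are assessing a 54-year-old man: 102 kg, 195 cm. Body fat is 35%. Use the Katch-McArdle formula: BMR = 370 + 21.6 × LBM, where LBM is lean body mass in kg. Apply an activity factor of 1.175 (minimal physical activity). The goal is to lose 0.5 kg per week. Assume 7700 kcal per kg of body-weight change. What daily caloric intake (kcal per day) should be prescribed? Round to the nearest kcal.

LBM = 102 × (1 − 0.35) = 66.3 kg. Katch-McArdle: BMR = 370 + 21.6 × 66.3 = 1802.08 kcal/day.
TEE = 1802.08 × 1.175 = 2117.444 kcal/day.
Required daily deficit = 0.5 × 7700 ÷ 7 = 550 kcal/day.
Target intake = 2117.444 − 550 = 1567.444 kcal/day.

1567 kcal per day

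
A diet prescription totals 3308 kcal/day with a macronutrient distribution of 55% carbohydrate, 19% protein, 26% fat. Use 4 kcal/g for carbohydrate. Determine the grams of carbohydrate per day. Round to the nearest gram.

455 g/day

Carbohydrate energy = 55% × 3308 = 1819.4 kcal.
At 4 kcal/g: 1819.4 ÷ 4 = 454.85 g.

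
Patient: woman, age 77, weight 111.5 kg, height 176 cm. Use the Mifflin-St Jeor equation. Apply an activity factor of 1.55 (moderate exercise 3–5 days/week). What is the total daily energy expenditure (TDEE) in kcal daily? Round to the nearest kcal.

2587 kcal daily

Mifflin-St Jeor (female): BMR = 10(111.5) + 6.25(176) − 5(77) − 161 = 1115 + 1100 − 385 − 161 = 1669 kcal/day.
TEE = BMR × activity factor = 1669 × 1.55 = 2586.95 kcal/day.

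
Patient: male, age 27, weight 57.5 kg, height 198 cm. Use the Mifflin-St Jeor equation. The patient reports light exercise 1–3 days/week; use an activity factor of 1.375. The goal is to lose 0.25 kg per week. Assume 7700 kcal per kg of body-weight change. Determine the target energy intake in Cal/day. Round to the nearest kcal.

2038 Cal/day

Mifflin-St Jeor (male): BMR = 10(57.5) + 6.25(198) − 5(27) + 5 = 575 + 1237.5 − 135 + 5 = 1682.5 kcal/day.
TEE = 1682.5 × 1.375 = 2313.4375 kcal/day.
Required daily deficit = 0.25 × 7700 ÷ 7 = 275 kcal/day.
Target intake = 2313.4375 − 275 = 2038.4375 kcal/day.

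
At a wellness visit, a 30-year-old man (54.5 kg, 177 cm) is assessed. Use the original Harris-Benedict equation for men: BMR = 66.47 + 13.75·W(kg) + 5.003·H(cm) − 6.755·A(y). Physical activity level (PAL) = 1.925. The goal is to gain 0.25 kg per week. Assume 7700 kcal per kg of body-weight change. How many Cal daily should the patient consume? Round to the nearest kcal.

3160 Cal daily

Harris-Benedict: BMR = 66.47 + 13.75(54.5) + 5.003(177) − 6.755(30) = 1498.726 kcal/day.
TEE = 1498.726 × 1.925 = 2885.0476 kcal/day.
Required daily surplus = 0.25 × 7700 ÷ 7 = 275 kcal/day.
Target intake = 2885.0476 + 275 = 3160.0476 kcal/day.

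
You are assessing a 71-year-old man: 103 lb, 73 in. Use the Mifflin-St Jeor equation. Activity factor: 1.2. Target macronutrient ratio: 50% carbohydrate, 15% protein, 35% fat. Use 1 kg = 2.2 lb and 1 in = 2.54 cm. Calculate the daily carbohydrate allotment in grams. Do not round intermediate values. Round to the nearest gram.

Convert to metric: weight = 103 ÷ 2.2 = 46.8182 kg; height = 73 × 2.54 = 185.42 cm.
Mifflin-St Jeor (male): BMR = 10(46.8182) + 6.25(185.42) − 5(71) + 5 = 468.1818 + 1158.875 − 355 + 5 = 1277.0568 kcal/day.
TEE = 1277.0568 × 1.2 = 1532.4682 kcal/day.
Carbohydrate energy = 50% × 1532.4682 = 766.2341 kcal.
Carbohydrate = 766.2341 ÷ 4 kcal/g = 191.5585 g.

192 g/day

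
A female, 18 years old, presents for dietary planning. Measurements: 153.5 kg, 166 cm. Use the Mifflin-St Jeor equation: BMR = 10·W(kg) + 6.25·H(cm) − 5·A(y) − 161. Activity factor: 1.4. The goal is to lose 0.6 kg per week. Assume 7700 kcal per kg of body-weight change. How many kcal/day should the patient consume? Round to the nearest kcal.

2590 kcal/day

Mifflin-St Jeor (female): BMR = 10(153.5) + 6.25(166) − 5(18) − 161 = 1535 + 1037.5 − 90 − 161 = 2321.5 kcal/day.
TEE = 2321.5 × 1.4 = 3250.1 kcal/day.
Required daily deficit = 0.6 × 7700 ÷ 7 = 660 kcal/day.
Target intake = 3250.1 − 660 = 2590.1 kcal/day.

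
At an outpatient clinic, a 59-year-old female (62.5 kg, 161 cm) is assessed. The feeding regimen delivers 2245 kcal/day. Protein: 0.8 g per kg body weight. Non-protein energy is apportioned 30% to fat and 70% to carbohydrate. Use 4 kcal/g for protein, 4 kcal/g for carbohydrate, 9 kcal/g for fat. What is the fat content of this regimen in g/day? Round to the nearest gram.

Protein = 0.8 × 62.5 = 50 g → 50 × 4 = 200 kcal.
Non-protein calories = 2245 − 200 = 2045 kcal.
Fat: 30% × 2045 = 613.5 kcal; carbohydrate: 1431.5 kcal.
Fat: 613.5 kcal ÷ 9 kcal/g = 68.1667 g.

68 g/day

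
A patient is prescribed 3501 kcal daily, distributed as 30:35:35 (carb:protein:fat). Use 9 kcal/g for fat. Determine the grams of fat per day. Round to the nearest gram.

136 g/day

Fat energy = 35% × 3501 = 1225.35 kcal.
At 9 kcal/g: 1225.35 ÷ 9 = 136.15 g.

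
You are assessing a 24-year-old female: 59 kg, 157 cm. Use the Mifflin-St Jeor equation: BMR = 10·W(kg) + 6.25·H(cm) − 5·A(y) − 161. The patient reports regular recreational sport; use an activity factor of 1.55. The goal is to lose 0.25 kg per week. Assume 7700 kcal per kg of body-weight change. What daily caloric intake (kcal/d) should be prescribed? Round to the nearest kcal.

1725 kcal/d

Mifflin-St Jeor (female): BMR = 10(59) + 6.25(157) − 5(24) − 161 = 590 + 981.25 − 120 − 161 = 1290.25 kcal/day.
TEE = 1290.25 × 1.55 = 1999.8875 kcal/day.
Required daily deficit = 0.25 × 7700 ÷ 7 = 275 kcal/day.
Target intake = 1999.8875 − 275 = 1724.8875 kcal/day.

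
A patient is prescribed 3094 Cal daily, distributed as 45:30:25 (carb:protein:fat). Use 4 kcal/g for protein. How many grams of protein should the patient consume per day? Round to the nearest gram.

232 g/day

Protein energy = 30% × 3094 = 928.2 kcal.
At 4 kcal/g: 928.2 ÷ 4 = 232.05 g.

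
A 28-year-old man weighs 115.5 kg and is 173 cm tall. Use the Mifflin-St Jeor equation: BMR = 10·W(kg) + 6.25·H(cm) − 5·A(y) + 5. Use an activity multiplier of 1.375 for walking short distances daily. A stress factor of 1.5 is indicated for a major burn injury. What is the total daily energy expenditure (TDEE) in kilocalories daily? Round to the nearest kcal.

4334 kilocalories daily

Mifflin-St Jeor (male): BMR = 10(115.5) + 6.25(173) − 5(28) + 5 = 1155 + 1081.25 − 140 + 5 = 2101.25 kcal/day.
TEE = BMR × activity factor = 2101.25 × 1.375 = 2889.2188 kcal/day.
Apply stress factor: 2889.2188 × 1.5 = 4333.8281 kcal/day.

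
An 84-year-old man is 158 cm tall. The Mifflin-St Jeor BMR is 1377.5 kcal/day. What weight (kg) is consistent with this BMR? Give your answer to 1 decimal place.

80.5 kg

1377.5 = 10·W + 6.25(158) − 5(84) + 5
10·W = 1377.5 − 572.5 = 805, so W = 80.5 kg.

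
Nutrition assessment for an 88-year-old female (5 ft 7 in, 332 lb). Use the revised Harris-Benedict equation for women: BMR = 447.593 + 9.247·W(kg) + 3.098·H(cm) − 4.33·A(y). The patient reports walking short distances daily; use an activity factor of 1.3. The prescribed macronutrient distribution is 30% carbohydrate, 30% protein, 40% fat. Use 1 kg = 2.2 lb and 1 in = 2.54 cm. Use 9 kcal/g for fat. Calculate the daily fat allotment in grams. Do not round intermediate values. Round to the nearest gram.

115 g/day

Convert to metric: weight = 332 ÷ 2.2 = 150.9091 kg; height = (5×12 + 7) × 2.54 = 67 × 2.54 = 170.18 cm.
Harris-Benedict: BMR = 447.593 + 9.247(150.9091) + 3.098(170.18) − 4.33(88) = 1989.227 kcal/day.
TEE = 1989.227 × 1.3 = 2585.9951 kcal/day.
Fat energy = 40% × 2585.9951 = 1034.398 kcal.
Fat = 1034.398 ÷ 9 kcal/g = 114.9331 g.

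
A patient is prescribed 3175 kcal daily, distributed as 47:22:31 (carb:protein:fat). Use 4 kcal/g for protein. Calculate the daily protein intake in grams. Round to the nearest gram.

175 g/day

Protein energy = 22% × 3175 = 698.5 kcal.
At 4 kcal/g: 698.5 ÷ 4 = 174.625 g.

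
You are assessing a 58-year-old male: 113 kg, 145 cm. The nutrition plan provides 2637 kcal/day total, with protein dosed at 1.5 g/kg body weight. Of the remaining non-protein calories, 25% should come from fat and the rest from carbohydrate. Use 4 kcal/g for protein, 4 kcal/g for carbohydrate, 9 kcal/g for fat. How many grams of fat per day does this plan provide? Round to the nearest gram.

Protein = 1.5 × 113 = 169.5 g → 169.5 × 4 = 678 kcal.
Non-protein calories = 2637 − 678 = 1959 kcal.
Fat: 25% × 1959 = 489.75 kcal; carbohydrate: 1469.25 kcal.
Fat: 489.75 kcal ÷ 9 kcal/g = 54.4167 g.

54 g/day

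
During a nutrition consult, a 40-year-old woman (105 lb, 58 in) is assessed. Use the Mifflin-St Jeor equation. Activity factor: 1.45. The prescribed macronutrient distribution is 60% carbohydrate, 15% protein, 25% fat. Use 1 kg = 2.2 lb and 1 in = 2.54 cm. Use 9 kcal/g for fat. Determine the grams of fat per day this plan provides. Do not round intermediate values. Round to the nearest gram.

42 g/day

Convert to metric: weight = 105 ÷ 2.2 = 47.7273 kg; height = 58 × 2.54 = 147.32 cm.
Mifflin-St Jeor (female): BMR = 10(47.7273) + 6.25(147.32) − 5(40) − 161 = 477.2727 + 920.75 − 200 − 161 = 1037.0227 kcal/day.
TEE = 1037.0227 × 1.45 = 1503.683 kcal/day.
Fat energy = 25% × 1503.683 = 375.9207 kcal.
Fat = 375.9207 ÷ 9 kcal/g = 41.769 g.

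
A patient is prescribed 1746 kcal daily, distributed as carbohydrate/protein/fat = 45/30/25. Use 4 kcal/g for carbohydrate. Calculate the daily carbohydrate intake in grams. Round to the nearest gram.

196 g/day

Carbohydrate energy = 45% × 1746 = 785.7 kcal.
At 4 kcal/g: 785.7 ÷ 4 = 196.425 g.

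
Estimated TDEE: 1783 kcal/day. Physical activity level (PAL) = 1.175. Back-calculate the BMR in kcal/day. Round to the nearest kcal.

1517 kcal/day

BMR = TEE ÷ activity factor = 1783 ÷ 1.175 = 1517.4468 kcal/day.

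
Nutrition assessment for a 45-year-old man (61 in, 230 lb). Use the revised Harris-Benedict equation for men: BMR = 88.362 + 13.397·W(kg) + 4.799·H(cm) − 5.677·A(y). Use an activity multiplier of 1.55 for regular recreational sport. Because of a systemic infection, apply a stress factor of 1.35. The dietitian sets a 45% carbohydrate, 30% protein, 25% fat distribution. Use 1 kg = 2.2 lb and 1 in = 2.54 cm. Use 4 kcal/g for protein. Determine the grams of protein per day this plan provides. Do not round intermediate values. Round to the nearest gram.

310 g/day

Convert to metric: weight = 230 ÷ 2.2 = 104.5455 kg; height = 61 × 2.54 = 154.94 cm.
Harris-Benedict: BMR = 88.362 + 13.397(104.5455) + 4.799(154.94) − 5.677(45) = 1977.0495 kcal/day.
TEE = 1977.0495 × 1.55 = 3064.4267 kcal/day.
With stress factor 1.35: 3064.4267 × 1.35 = 4136.9761 kcal/day.
Protein energy = 30% × 4136.9761 = 1241.0928 kcal.
Protein = 1241.0928 ÷ 4 kcal/g = 310.2732 g.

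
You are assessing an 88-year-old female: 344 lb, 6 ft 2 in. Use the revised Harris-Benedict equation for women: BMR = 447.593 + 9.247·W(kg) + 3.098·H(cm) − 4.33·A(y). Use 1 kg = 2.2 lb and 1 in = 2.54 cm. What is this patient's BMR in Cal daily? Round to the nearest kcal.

Convert to metric: weight = 344 ÷ 2.2 = 156.3636 kg; height = (6×12 + 2) × 2.54 = 74 × 2.54 = 187.96 cm.
Harris-Benedict: BMR = 447.593 + 9.247(156.3636) + 3.098(187.96) − 4.33(88) = 2094.7476 kcal/day.

2095 Cal daily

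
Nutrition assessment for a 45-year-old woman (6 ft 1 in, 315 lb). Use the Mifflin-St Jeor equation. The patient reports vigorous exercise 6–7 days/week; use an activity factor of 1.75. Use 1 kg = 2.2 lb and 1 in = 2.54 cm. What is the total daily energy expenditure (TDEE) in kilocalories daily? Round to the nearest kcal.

3858 kilocalories daily

Convert to metric: weight = 315 ÷ 2.2 = 143.1818 kg; height = (6×12 + 1) × 2.54 = 73 × 2.54 = 185.42 cm.
Mifflin-St Jeor (female): BMR = 10(143.1818) + 6.25(185.42) − 5(45) − 161 = 1431.8182 + 1158.875 − 225 − 161 = 2204.6932 kcal/day.
TEE = BMR × activity factor = 2204.6932 × 1.75 = 3858.2131 kcal/day.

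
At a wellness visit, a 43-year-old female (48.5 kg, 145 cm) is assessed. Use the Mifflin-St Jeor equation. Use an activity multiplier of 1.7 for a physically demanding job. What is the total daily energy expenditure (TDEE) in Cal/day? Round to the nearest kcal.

1726 Cal/day

Mifflin-St Jeor (female): BMR = 10(48.5) + 6.25(145) − 5(43) − 161 = 485 + 906.25 − 215 − 161 = 1015.25 kcal/day.
TEE = BMR × activity factor = 1015.25 × 1.7 = 1725.925 kcal/day.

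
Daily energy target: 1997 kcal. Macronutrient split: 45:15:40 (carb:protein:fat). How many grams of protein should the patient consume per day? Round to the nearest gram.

Protein energy = 15% × 1997 = 299.55 kcal.
At 4 kcal/g: 299.55 ÷ 4 = 74.8875 g.

75 g/day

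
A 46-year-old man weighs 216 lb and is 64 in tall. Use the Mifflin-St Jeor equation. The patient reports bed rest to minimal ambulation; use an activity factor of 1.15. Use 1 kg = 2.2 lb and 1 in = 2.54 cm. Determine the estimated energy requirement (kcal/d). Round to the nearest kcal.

2039 kcal/d

Convert to metric: weight = 216 ÷ 2.2 = 98.1818 kg; height = 64 × 2.54 = 162.56 cm.
Mifflin-St Jeor (male): BMR = 10(98.1818) + 6.25(162.56) − 5(46) + 5 = 981.8182 + 1016 − 230 + 5 = 1772.8182 kcal/day.
TEE = BMR × activity factor = 1772.8182 × 1.15 = 2038.7409 kcal/day.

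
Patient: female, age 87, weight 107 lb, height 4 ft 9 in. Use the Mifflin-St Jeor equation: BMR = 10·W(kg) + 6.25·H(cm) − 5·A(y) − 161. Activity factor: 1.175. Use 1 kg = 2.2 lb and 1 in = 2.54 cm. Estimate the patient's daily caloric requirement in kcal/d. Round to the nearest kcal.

Convert to metric: weight = 107 ÷ 2.2 = 48.6364 kg; height = (4×12 + 9) × 2.54 = 57 × 2.54 = 144.78 cm.
Mifflin-St Jeor (female): BMR = 10(48.6364) + 6.25(144.78) − 5(87) − 161 = 486.3636 + 904.875 − 435 − 161 = 795.2386 kcal/day.
TEE = BMR × activity factor = 795.2386 × 1.175 = 934.4054 kcal/day.

934 kcal/d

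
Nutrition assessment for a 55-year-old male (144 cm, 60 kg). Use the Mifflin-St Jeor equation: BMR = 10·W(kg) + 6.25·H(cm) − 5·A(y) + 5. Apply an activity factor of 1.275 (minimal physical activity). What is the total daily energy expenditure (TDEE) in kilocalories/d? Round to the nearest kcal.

1568 kilocalories/d

Mifflin-St Jeor (male): BMR = 10(60) + 6.25(144) − 5(55) + 5 = 600 + 900 − 275 + 5 = 1230 kcal/day.
TEE = BMR × activity factor = 1230 × 1.275 = 1568.25 kcal/day.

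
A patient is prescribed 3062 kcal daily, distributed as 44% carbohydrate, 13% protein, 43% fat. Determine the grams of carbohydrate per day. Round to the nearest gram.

Carbohydrate energy = 44% × 3062 = 1347.28 kcal.
At 4 kcal/g: 1347.28 ÷ 4 = 336.82 g.

337 g/day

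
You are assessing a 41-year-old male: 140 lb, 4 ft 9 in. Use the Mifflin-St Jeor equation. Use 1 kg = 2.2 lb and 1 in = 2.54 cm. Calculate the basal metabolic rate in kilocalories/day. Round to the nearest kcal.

1341 kilocalories/day

Convert to metric: weight = 140 ÷ 2.2 = 63.6364 kg; height = (4×12 + 9) × 2.54 = 57 × 2.54 = 144.78 cm.
Mifflin-St Jeor (male): BMR = 10(63.6364) + 6.25(144.78) − 5(41) + 5 = 636.3636 + 904.875 − 205 + 5 = 1341.2386 kcal/day.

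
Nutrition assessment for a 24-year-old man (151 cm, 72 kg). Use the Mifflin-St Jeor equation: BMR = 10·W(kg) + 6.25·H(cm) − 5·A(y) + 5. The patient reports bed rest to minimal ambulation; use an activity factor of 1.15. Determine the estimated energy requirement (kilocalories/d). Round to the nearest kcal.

1781 kilocalories/d

Mifflin-St Jeor (male): BMR = 10(72) + 6.25(151) − 5(24) + 5 = 720 + 943.75 − 120 + 5 = 1548.75 kcal/day.
TEE = BMR × activity factor = 1548.75 × 1.15 = 1781.0625 kcal/day.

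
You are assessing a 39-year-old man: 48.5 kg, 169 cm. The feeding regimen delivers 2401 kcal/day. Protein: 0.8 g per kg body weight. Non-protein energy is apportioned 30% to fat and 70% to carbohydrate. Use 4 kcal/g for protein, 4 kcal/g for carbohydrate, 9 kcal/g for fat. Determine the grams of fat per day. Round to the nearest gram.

75 g/day

Protein = 0.8 × 48.5 = 38.8 g → 38.8 × 4 = 155.2 kcal.
Non-protein calories = 2401 − 155.2 = 2245.8 kcal.
Fat: 30% × 2245.8 = 673.74 kcal; carbohydrate: 1572.06 kcal.
Fat: 673.74 kcal ÷ 9 kcal/g = 74.86 g.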